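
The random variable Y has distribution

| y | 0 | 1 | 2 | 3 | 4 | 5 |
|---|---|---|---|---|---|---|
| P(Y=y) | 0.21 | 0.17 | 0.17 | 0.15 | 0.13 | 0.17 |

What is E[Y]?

E[Y] = Σ y·P(Y=y)
 = 0·0.21 + 1·0.17 + 2·0.17 + 3·0.15 + 4·0.13 + 5·0.17
 = 0 + 0.17 + 0.34 + 0.45 + 0.52 + 0.85
 = 2.33

2.33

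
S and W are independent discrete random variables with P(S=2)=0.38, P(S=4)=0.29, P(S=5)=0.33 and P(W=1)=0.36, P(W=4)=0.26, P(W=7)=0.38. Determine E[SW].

14.4942

E[SW] = Σ_s Σ_w sw · P(S=s)P(W=w)
 = 2·0.1368 + 8·0.0988 + 14·0.1444 + 4·0.1044 + 16·0.0754 + 28·0.1102 + 5·0.1188 + 20·0.0858 + 35·0.1254
 = 0.2736 + 0.7904 + 2.0216 + 0.4176 + 1.2064 + 3.0856 + 0.594 + 1.716 + 4.389
 = 14.4942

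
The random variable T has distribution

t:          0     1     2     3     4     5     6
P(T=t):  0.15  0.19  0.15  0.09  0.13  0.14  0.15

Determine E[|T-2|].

E[|T-2|] = Σ |t-2|·P(T=t)
 = 2·0.15 + 1·0.19 + 0·0.15 + 1·0.09 + 2·0.13 + 3·0.14 + 4·0.15
 = 0.3 + 0.19 + 0 + 0.09 + 0.26 + 0.42 + 0.6
 = 1.86

1.86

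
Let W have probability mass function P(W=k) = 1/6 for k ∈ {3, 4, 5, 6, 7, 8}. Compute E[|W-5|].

E[|W-5|] = Σ |w-5|·P(W=w)
 = 2·1/6 + 1·1/6 + 0·1/6 + 1·1/6 + 2·1/6 + 3·1/6
 = 1/3 + 1/6 + 0 + 1/6 + 1/3 + 1/2
 = 3/2

1.5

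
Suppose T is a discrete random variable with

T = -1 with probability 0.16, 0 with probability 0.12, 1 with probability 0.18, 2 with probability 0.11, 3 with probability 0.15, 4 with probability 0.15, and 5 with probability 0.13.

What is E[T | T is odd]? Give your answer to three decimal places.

1.806

P(T is odd) = 0.16 + 0.18 + 0.15 + 0.13 = 0.62.
E[T | T is odd] = [(-1)·0.16 + 1·0.18 + 3·0.15 + 5·0.13] / 0.62
 = 1.12 / 0.62
 = 56/31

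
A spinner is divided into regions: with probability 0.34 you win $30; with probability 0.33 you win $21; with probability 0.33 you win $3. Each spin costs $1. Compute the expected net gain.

17.12

E[payout] = 30·0.34 + 21·0.33 + 3·0.33
 = 10.2 + 6.93 + 0.99
 = 18.12
Net = 18.12 - 1 = 17.12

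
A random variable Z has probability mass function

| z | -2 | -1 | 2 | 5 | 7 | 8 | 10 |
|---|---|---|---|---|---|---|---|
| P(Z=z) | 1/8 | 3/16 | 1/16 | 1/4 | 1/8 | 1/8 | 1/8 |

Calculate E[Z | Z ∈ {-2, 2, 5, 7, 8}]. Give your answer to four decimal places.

4.3636

P(Z ∈ {-2, 2, 5, 7, 8}) = 1/8 + 1/16 + 1/4 + 1/8 + 1/8 = 11/16.
E[Z | Z ∈ {-2, 2, 5, 7, 8}] = [(-2)·1/8 + 2·1/16 + 5·1/4 + 7·1/8 + 8·1/8] / (11/16)
 = 3 / (11/16)
 = 48/11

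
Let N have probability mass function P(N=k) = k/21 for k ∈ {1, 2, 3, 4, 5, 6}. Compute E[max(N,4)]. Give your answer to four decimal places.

4.8095

E[max(N,4)] = Σ max(n,4)·P(N=n)
 = 4·1/21 + 4·2/21 + 4·1/7 + 4·4/21 + 5·5/21 + 6·2/7
 = 4/21 + 8/21 + 4/7 + 16/21 + 25/21 + 12/7
 = 101/21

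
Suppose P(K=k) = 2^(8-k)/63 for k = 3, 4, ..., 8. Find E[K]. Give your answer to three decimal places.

3.905

E[K] = Σ k·P(K=k)
 = 3·32/63 + 4·16/63 + 5·8/63 + 6·4/63 + 7·2/63 + 8·1/63
 = 32/21 + 64/63 + 40/63 + 8/21 + 2/9 + 8/63
 = 82/21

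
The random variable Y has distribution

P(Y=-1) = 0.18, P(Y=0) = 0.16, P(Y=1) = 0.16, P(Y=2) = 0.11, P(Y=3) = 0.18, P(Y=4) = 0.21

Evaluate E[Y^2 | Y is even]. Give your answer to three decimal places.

P(Y is even) = 0.16 + 0.11 + 0.21 = 0.48.
E[Y^2 | Y is even] = [0·0.16 + 4·0.11 + 16·0.21] / 0.48
 = 3.8 / 0.48
 = 95/12

7.917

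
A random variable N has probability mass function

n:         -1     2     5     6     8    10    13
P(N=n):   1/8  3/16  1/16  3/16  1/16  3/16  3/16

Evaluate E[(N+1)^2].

E[(N+1)^2] = Σ (n+1)^2·P(N=n)
 = 0·1/8 + 9·3/16 + 36·1/16 + 49·3/16 + 81·1/16 + 121·3/16 + 196·3/16
 = 0 + 27/16 + 9/4 + 147/16 + 81/16 + 363/16 + 147/4
 = 621/8

77.625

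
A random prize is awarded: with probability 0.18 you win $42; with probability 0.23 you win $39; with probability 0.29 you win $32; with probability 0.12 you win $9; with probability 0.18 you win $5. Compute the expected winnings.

27.79

E[payout] = 42·0.18 + 39·0.23 + 32·0.29 + 9·0.12 + 5·0.18
 = 7.56 + 8.97 + 9.28 + 1.08 + 0.9
 = 27.79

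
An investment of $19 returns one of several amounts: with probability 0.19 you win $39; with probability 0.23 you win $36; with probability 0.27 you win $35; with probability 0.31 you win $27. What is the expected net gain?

E[payout] = 39·0.19 + 36·0.23 + 35·0.27 + 27·0.31
 = 7.41 + 8.28 + 9.45 + 8.37
 = 33.51
Net = 33.51 - 19 = 14.51

14.51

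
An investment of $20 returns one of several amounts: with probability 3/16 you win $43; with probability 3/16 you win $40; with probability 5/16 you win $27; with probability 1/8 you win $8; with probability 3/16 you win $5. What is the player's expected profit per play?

5.9375

E[payout] = 43·3/16 + 40·3/16 + 27·5/16 + 8·1/8 + 5·3/16
 = 129/16 + 15/2 + 135/16 + 1 + 15/16
 = 415/16
Net = 415/16 - 20 = 95/16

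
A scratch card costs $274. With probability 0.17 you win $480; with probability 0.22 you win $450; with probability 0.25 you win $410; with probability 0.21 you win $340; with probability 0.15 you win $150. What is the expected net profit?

E[payout] = 480·0.17 + 450·0.22 + 410·0.25 + 340·0.21 + 150·0.15
 = 81.6 + 99 + 102.5 + 71.4 + 22.5
 = 377
Net = 377 - 274 = 103

103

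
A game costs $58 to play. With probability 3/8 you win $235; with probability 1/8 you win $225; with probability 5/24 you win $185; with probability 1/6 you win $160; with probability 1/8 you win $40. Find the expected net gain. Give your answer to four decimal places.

E[payout] = 235·3/8 + 225·1/8 + 185·5/24 + 160·1/6 + 40·1/8
 = 705/8 + 225/8 + 925/24 + 80/3 + 5
 = 4475/24
Net = 4475/24 - 58 = 3083/24

128.4583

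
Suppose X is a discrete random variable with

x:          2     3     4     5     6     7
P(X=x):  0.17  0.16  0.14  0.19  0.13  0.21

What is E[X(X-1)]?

19.5

E[X(X-1)] = Σ x(x-1)·P(X=x)
 = 2·0.17 + 6·0.16 + 12·0.14 + 20·0.19 + 30·0.13 + 42·0.21
 = 0.34 + 0.96 + 1.68 + 3.8 + 3.9 + 8.82
 = 19.5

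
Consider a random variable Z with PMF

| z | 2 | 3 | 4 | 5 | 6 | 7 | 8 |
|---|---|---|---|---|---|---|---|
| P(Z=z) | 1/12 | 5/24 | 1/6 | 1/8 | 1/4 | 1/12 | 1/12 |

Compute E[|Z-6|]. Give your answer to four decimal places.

E[|Z-6|] = Σ |z-6|·P(Z=z)
 = 4·1/12 + 3·5/24 + 2·1/6 + 1·1/8 + 0·1/4 + 1·1/12 + 2·1/12
 = 1/3 + 5/8 + 1/3 + 1/8 + 0 + 1/12 + 1/6
 = 5/3

1.6667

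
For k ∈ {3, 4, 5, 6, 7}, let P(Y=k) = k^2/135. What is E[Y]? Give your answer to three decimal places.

5.741

E[Y] = Σ y·P(Y=y)
 = 3·1/15 + 4·16/135 + 5·5/27 + 6·4/15 + 7·49/135
 = 1/5 + 64/135 + 25/27 + 8/5 + 343/135
 = 155/27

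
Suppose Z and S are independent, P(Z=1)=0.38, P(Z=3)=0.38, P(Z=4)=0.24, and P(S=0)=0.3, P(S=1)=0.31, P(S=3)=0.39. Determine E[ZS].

E[ZS] = Σ_z Σ_s zs · P(Z=z)P(S=s)
 = 0·0.114 + 1·0.1178 + 3·0.1482 + 0·0.114 + 3·0.1178 + 9·0.1482 + 0·0.072 + 4·0.0744 + 12·0.0936
 = 0 + 0.1178 + 0.4446 + 0 + 0.3534 + 1.3338 + 0 + 0.2976 + 1.1232
 = 3.6704

3.6704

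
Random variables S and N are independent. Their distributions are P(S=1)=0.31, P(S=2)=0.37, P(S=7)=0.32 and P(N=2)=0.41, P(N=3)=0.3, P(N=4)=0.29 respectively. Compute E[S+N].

E[S+N] = Σ_s Σ_n (s+n) · P(S=s)P(N=n)
 = 3·0.1271 + 4·0.093 + 5·0.0899 + 4·0.1517 + 5·0.111 + 6·0.1073 + 9·0.1312 + 10·0.096 + 11·0.0928
 = 0.3813 + 0.372 + 0.4495 + 0.6068 + 0.555 + 0.6438 + 1.1808 + 0.96 + 1.0208
 = 6.17

6.17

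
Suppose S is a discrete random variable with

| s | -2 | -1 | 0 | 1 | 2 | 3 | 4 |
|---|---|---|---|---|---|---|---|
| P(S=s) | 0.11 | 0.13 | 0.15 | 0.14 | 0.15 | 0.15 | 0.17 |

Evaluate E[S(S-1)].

4.16

E[S(S-1)] = Σ s(s-1)·P(S=s)
 = 6·0.11 + 2·0.13 + 0·0.15 + 0·0.14 + 2·0.15 + 6·0.15 + 12·0.17
 = 0.66 + 0.26 + 0 + 0 + 0.3 + 0.9 + 2.04
 = 4.16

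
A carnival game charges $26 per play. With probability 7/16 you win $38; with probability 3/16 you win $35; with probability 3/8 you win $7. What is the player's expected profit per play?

E[payout] = 38·7/16 + 35·3/16 + 7·3/8
 = 133/8 + 105/16 + 21/8
 = 413/16
Net = 413/16 - 26 = -3/16

-0.1875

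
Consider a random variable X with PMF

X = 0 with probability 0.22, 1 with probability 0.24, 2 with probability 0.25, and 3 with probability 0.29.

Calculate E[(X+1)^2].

8.07

E[(X+1)^2] = Σ (x+1)^2·P(X=x)
 = 1·0.22 + 4·0.24 + 9·0.25 + 16·0.29
 = 0.22 + 0.96 + 2.25 + 4.64
 = 8.07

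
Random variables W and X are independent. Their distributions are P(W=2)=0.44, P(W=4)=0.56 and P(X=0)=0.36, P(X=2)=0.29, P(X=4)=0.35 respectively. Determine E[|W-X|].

1.756

E[|W-X|] = Σ_w Σ_x |w-x| · P(W=w)P(X=x)
 = 2·0.1584 + 0·0.1276 + 2·0.154 + 4·0.2016 + 2·0.1624 + 0·0.196
 = 0.3168 + 0 + 0.308 + 0.8064 + 0.3248 + 0
 = 1.756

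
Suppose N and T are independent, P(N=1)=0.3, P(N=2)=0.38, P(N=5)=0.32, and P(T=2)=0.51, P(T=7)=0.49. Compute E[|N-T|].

2.7692

E[|N-T|] = Σ_n Σ_t |n-t| · P(N=n)P(T=t)
 = 1·0.153 + 6·0.147 + 0·0.1938 + 5·0.1862 + 3·0.1632 + 2·0.1568
 = 0.153 + 0.882 + 0 + 0.931 + 0.4896 + 0.3136
 = 2.7692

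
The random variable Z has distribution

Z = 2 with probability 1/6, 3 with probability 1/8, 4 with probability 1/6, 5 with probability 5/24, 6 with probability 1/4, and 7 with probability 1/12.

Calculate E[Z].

E[Z] = Σ z·P(Z=z)
 = 2·1/6 + 3·1/8 + 4·1/6 + 5·5/24 + 6·1/4 + 7·1/12
 = 1/3 + 3/8 + 2/3 + 25/24 + 3/2 + 7/12
 = 9/2

4.5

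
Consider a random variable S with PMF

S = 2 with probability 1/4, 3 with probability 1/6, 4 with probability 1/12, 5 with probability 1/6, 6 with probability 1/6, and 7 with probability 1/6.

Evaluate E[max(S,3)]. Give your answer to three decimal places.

E[max(S,3)] = Σ max(s,3)·P(S=s)
 = 3·1/4 + 3·1/6 + 4·1/12 + 5·1/6 + 6·1/6 + 7·1/6
 = 3/4 + 1/2 + 1/3 + 5/6 + 1 + 7/6
 = 55/12

4.583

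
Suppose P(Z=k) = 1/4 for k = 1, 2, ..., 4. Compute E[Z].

E[Z] = Σ z·P(Z=z)
 = 1·1/4 + 2·1/4 + 3·1/4 + 4·1/4
 = 1/4 + 1/2 + 3/4 + 1
 = 5/2

2.5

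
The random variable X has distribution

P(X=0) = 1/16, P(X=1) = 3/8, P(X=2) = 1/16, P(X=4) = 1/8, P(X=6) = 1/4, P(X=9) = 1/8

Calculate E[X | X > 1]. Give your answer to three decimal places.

P(X > 1) = 1/16 + 1/8 + 1/4 + 1/8 = 9/16.
E[X | X > 1] = [2·1/16 + 4·1/8 + 6·1/4 + 9·1/8] / (9/16)
 = 13/4 / (9/16)
 = 52/9

5.778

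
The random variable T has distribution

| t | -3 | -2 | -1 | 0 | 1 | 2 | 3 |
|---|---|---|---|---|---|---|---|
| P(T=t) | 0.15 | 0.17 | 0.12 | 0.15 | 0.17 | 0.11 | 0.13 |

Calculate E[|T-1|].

1.87

E[|T-1|] = Σ |t-1|·P(T=t)
 = 4·0.15 + 3·0.17 + 2·0.12 + 1·0.15 + 0·0.17 + 1·0.11 + 2·0.13
 = 0.6 + 0.51 + 0.24 + 0.15 + 0 + 0.11 + 0.26
 = 1.87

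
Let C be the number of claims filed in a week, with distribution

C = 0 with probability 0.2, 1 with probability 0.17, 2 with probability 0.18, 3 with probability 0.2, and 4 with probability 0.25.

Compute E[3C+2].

8.39

E[3C+2] = Σ (3c+2)·P(C=c)
 = 2·0.2 + 5·0.17 + 8·0.18 + 11·0.2 + 14·0.25
 = 0.4 + 0.85 + 1.44 + 2.2 + 3.5
 = 8.39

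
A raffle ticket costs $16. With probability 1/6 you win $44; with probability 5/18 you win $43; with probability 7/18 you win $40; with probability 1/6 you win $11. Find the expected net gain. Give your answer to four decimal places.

E[payout] = 44·1/6 + 43·5/18 + 40·7/18 + 11·1/6
 = 22/3 + 215/18 + 140/9 + 11/6
 = 110/3
Net = 110/3 - 16 = 62/3

20.6667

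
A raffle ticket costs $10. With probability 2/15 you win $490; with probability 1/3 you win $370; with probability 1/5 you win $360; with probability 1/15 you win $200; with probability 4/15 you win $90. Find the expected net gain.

E[payout] = 490·2/15 + 370·1/3 + 360·1/5 + 200·1/15 + 90·4/15
 = 196/3 + 370/3 + 72 + 40/3 + 24
 = 298
Net = 298 - 10 = 288

288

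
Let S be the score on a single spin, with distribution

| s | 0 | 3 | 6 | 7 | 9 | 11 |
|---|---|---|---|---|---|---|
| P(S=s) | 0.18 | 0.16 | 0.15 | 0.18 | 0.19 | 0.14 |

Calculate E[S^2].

47.99

E[S^2] = Σ s^2·P(S=s)
 = 0·0.18 + 9·0.16 + 36·0.15 + 49·0.18 + 81·0.19 + 121·0.14
 = 0 + 1.44 + 5.4 + 8.82 + 15.39 + 16.94
 = 47.99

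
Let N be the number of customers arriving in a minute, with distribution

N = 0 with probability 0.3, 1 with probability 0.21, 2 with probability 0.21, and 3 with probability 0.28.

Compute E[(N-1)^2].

1.63

E[(N-1)^2] = Σ (n-1)^2·P(N=n)
 = 1·0.3 + 0·0.21 + 1·0.21 + 4·0.28
 = 0.3 + 0 + 0.21 + 1.12
 = 1.63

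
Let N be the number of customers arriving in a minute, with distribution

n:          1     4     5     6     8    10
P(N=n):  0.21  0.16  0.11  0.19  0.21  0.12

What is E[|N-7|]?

2.72

E[|N-7|] = Σ |n-7|·P(N=n)
 = 6·0.21 + 3·0.16 + 2·0.11 + 1·0.19 + 1·0.21 + 3·0.12
 = 1.26 + 0.48 + 0.22 + 0.19 + 0.21 + 0.36
 = 2.72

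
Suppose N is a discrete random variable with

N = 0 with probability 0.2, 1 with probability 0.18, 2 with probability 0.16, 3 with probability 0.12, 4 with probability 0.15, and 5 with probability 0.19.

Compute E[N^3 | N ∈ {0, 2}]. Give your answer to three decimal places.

3.556

P(N ∈ {0, 2}) = 0.2 + 0.16 = 0.36.
E[N^3 | N ∈ {0, 2}] = [0·0.2 + 8·0.16] / 0.36
 = 1.28 / 0.36
 = 32/9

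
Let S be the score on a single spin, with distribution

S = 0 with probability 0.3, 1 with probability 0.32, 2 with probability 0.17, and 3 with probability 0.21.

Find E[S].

1.29

E[S] = Σ s·P(S=s)
 = 0·0.3 + 1·0.32 + 2·0.17 + 3·0.21
 = 0 + 0.32 + 0.34 + 0.63
 = 1.29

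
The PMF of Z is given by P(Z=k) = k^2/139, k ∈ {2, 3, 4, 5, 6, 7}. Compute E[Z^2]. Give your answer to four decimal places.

E[Z^2] = Σ z^2·P(Z=z)
 = 4·4/139 + 9·9/139 + 16·16/139 + 25·25/139 + 36·36/139 + 49·49/139
 = 16/139 + 81/139 + 256/139 + 625/139 + 1296/139 + 2401/139
 = 4675/139

33.6331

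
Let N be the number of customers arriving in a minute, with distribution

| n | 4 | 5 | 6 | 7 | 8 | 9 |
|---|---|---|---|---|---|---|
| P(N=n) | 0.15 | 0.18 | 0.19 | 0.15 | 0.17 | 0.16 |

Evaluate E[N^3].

E[N^3] = Σ n^3·P(N=n)
 = 64·0.15 + 125·0.18 + 216·0.19 + 343·0.15 + 512·0.17 + 729·0.16
 = 9.6 + 22.5 + 41.04 + 51.45 + 87.04 + 116.64
 = 328.27

328.27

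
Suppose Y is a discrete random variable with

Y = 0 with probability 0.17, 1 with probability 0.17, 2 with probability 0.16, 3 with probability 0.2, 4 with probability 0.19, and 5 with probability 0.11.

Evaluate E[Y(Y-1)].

E[Y(Y-1)] = Σ y(y-1)·P(Y=y)
 = 0·0.17 + 0·0.17 + 2·0.16 + 6·0.2 + 12·0.19 + 20·0.11
 = 0 + 0 + 0.32 + 1.2 + 2.28 + 2.2
 = 6

6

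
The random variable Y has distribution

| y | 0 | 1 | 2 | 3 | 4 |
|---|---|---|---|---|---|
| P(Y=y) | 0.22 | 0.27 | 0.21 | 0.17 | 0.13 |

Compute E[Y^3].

E[Y^3] = Σ y^3·P(Y=y)
 = 0·0.22 + 1·0.27 + 8·0.21 + 27·0.17 + 64·0.13
 = 0 + 0.27 + 1.68 + 4.59 + 8.32
 = 14.86

14.86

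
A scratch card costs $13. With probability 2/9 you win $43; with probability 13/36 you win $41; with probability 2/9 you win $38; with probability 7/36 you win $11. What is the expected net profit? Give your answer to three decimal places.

E[payout] = 43·2/9 + 41·13/36 + 38·2/9 + 11·7/36
 = 86/9 + 533/36 + 76/9 + 77/36
 = 629/18
Net = 629/18 - 13 = 395/18

21.944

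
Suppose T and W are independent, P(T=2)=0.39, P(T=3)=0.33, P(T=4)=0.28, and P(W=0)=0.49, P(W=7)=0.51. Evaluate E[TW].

E[TW] = Σ_t Σ_w tw · P(T=t)P(W=w)
 = 0·0.1911 + 14·0.1989 + 0·0.1617 + 21·0.1683 + 0·0.1372 + 28·0.1428
 = 0 + 2.7846 + 0 + 3.5343 + 0 + 3.9984
 = 10.3173

10.3173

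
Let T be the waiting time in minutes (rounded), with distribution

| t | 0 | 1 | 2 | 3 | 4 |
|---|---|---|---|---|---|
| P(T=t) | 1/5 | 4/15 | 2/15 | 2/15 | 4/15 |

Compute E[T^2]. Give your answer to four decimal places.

6.2667

E[T^2] = Σ t^2·P(T=t)
 = 0·1/5 + 1·4/15 + 4·2/15 + 9·2/15 + 16·4/15
 = 0 + 4/15 + 8/15 + 6/5 + 64/15
 = 94/15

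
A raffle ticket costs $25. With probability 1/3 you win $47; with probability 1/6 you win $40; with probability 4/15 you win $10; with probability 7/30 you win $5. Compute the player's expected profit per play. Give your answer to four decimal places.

1.1667

E[payout] = 47·1/3 + 40·1/6 + 10·4/15 + 5·7/30
 = 47/3 + 20/3 + 8/3 + 7/6
 = 157/6
Net = 157/6 - 25 = 7/6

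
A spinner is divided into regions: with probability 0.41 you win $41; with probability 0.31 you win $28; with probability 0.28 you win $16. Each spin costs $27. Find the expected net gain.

2.97

E[payout] = 41·0.41 + 28·0.31 + 16·0.28
 = 16.81 + 8.68 + 4.48
 = 29.97
Net = 29.97 - 27 = 2.97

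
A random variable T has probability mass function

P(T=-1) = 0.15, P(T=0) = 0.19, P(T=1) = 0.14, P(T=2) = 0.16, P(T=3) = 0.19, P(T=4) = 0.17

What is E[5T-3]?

4.8

E[5T-3] = Σ (5t-3)·P(T=t)
 = (-8)·0.15 + (-3)·0.19 + 2·0.14 + 7·0.16 + 12·0.19 + 17·0.17
 = (-1.2) + (-0.57) + 0.28 + 1.12 + 2.28 + 2.89
 = 4.8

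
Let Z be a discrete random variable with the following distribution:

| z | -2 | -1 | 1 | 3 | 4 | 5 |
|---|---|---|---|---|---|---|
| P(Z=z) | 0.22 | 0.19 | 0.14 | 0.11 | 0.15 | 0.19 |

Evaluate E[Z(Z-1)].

7.96

E[Z(Z-1)] = Σ z(z-1)·P(Z=z)
 = 6·0.22 + 2·0.19 + 0·0.14 + 6·0.11 + 12·0.15 + 20·0.19
 = 1.32 + 0.38 + 0 + 0.66 + 1.8 + 3.8
 = 7.96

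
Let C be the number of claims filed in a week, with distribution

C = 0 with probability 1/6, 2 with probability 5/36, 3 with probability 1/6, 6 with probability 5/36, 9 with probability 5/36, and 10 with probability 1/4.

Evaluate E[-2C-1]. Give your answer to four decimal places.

E[-2C-1] = Σ (-2c-1)·P(C=c)
 = (-1)·1/6 + (-5)·5/36 + (-7)·1/6 + (-13)·5/36 + (-19)·5/36 + (-21)·1/4
 = (-1/6) + (-25/36) + (-7/6) + (-65/36) + (-95/36) + (-21/4)
 = -211/18

-11.7222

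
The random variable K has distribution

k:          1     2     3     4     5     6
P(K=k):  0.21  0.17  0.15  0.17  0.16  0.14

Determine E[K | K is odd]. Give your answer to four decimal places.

P(K is odd) = 0.21 + 0.15 + 0.16 = 0.52.
E[K | K is odd] = [1·0.21 + 3·0.15 + 5·0.16] / 0.52
 = 1.46 / 0.52
 = 73/26

2.8077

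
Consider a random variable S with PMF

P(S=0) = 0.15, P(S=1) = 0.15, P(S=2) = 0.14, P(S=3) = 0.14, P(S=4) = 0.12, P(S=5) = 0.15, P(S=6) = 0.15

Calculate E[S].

2.98

E[S] = Σ s·P(S=s)
 = 0·0.15 + 1·0.15 + 2·0.14 + 3·0.14 + 4·0.12 + 5·0.15 + 6·0.15
 = 0 + 0.15 + 0.28 + 0.42 + 0.48 + 0.75 + 0.9
 = 2.98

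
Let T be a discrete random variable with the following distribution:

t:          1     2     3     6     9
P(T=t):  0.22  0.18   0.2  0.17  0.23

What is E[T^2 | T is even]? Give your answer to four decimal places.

P(T is even) = 0.18 + 0.17 = 0.35.
E[T^2 | T is even] = [4·0.18 + 36·0.17] / 0.35
 = 6.84 / 0.35
 = 684/35

19.5429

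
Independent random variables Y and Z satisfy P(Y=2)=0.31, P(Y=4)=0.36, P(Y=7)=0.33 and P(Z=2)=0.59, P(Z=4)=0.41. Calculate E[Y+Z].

E[Y+Z] = Σ_y Σ_z (y+z) · P(Y=y)P(Z=z)
 = 4·0.1829 + 6·0.1271 + 6·0.2124 + 8·0.1476 + 9·0.1947 + 11·0.1353
 = 0.7316 + 0.7626 + 1.2744 + 1.1808 + 1.7523 + 1.4883
 = 7.19

7.19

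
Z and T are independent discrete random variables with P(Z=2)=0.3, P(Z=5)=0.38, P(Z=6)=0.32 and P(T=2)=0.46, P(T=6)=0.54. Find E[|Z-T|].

E[|Z-T|] = Σ_z Σ_t |z-t| · P(Z=z)P(T=t)
 = 0·0.138 + 4·0.162 + 3·0.1748 + 1·0.2052 + 4·0.1472 + 0·0.1728
 = 0 + 0.648 + 0.5244 + 0.2052 + 0.5888 + 0
 = 1.9664

1.9664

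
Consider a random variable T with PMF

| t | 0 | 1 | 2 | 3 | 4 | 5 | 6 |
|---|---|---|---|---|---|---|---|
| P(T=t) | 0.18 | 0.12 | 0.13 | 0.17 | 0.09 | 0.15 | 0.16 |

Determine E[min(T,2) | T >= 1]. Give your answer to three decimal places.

P(T >= 1) = 0.12 + 0.13 + 0.17 + 0.09 + 0.15 + 0.16 = 0.82.
E[min(T,2) | T >= 1] = [1·0.12 + 2·0.13 + 2·0.17 + 2·0.09 + 2·0.15 + 2·0.16] / 0.82
 = 1.52 / 0.82
 = 76/41

1.854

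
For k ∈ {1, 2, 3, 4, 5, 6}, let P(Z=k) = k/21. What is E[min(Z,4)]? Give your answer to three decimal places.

E[min(Z,4)] = Σ min(z,4)·P(Z=z)
 = 1·1/21 + 2·2/21 + 3·1/7 + 4·4/21 + 4·5/21 + 4·2/7
 = 1/21 + 4/21 + 3/7 + 16/21 + 20/21 + 8/7
 = 74/21

3.524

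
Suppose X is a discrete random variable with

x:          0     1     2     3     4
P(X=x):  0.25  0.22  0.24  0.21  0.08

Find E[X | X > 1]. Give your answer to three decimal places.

2.698

P(X > 1) = 0.24 + 0.21 + 0.08 = 0.53.
E[X | X > 1] = [2·0.24 + 3·0.21 + 4·0.08] / 0.53
 = 1.43 / 0.53
 = 143/53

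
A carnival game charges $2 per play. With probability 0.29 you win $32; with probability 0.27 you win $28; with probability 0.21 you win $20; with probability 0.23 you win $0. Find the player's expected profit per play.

E[payout] = 32·0.29 + 28·0.27 + 20·0.21 + 0·0.23
 = 9.28 + 7.56 + 4.2 + 0
 = 21.04
Net = 21.04 - 2 = 19.04

19.04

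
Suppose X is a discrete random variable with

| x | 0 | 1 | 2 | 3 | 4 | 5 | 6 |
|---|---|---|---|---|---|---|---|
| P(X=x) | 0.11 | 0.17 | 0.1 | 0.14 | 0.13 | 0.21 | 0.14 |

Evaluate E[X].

3.2

E[X] = Σ x·P(X=x)
 = 0·0.11 + 1·0.17 + 2·0.1 + 3·0.14 + 4·0.13 + 5·0.21 + 6·0.14
 = 0 + 0.17 + 0.2 + 0.42 + 0.52 + 1.05 + 0.84
 = 3.2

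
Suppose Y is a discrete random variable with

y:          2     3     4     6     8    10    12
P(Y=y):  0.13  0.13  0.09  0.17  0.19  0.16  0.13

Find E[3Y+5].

25.13

E[3Y+5] = Σ (3y+5)·P(Y=y)
 = 11·0.13 + 14·0.13 + 17·0.09 + 23·0.17 + 29·0.19 + 35·0.16 + 41·0.13
 = 1.43 + 1.82 + 1.53 + 3.91 + 5.51 + 5.6 + 5.33
 = 25.13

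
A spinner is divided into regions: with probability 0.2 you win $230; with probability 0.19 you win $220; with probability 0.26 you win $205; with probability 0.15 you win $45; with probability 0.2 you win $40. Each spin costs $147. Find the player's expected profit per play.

E[payout] = 230·0.2 + 220·0.19 + 205·0.26 + 45·0.15 + 40·0.2
 = 46 + 41.8 + 53.3 + 6.75 + 8
 = 155.85
Net = 155.85 - 147 = 8.85

8.85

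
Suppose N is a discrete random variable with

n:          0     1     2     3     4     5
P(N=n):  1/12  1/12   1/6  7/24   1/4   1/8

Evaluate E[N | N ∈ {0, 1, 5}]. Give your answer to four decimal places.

P(N ∈ {0, 1, 5}) = 1/12 + 1/12 + 1/8 = 7/24.
E[N | N ∈ {0, 1, 5}] = [0·1/12 + 1·1/12 + 5·1/8] / (7/24)
 = 17/24 / (7/24)
 = 17/7

2.4286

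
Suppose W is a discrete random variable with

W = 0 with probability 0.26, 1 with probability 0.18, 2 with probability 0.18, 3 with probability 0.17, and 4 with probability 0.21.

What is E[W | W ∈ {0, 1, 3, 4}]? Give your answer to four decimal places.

P(W ∈ {0, 1, 3, 4}) = 0.26 + 0.18 + 0.17 + 0.21 = 0.82.
E[W | W ∈ {0, 1, 3, 4}] = [0·0.26 + 1·0.18 + 3·0.17 + 4·0.21] / 0.82
 = 1.53 / 0.82
 = 153/82

1.8659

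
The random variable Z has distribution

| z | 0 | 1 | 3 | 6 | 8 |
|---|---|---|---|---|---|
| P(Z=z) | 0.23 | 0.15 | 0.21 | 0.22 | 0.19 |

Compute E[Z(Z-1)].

E[Z(Z-1)] = Σ z(z-1)·P(Z=z)
 = 0·0.23 + 0·0.15 + 6·0.21 + 30·0.22 + 56·0.19
 = 0 + 0 + 1.26 + 6.6 + 10.64
 = 18.5

18.5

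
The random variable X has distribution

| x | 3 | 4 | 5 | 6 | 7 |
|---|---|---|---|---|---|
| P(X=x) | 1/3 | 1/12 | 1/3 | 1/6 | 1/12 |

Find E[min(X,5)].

E[min(X,5)] = Σ min(x,5)·P(X=x)
 = 3·1/3 + 4·1/12 + 5·1/3 + 5·1/6 + 5·1/12
 = 1 + 1/3 + 5/3 + 5/6 + 5/12
 = 17/4

4.25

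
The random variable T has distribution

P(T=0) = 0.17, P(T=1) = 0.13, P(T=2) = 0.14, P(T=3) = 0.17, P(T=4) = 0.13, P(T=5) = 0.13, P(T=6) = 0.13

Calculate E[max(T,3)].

3.78

E[max(T,3)] = Σ max(t,3)·P(T=t)
 = 3·0.17 + 3·0.13 + 3·0.14 + 3·0.17 + 4·0.13 + 5·0.13 + 6·0.13
 = 0.51 + 0.39 + 0.42 + 0.51 + 0.52 + 0.65 + 0.78
 = 3.78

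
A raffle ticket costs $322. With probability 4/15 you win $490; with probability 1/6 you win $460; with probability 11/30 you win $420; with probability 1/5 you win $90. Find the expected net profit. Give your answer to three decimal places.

E[payout] = 490·4/15 + 460·1/6 + 420·11/30 + 90·1/5
 = 392/3 + 230/3 + 154 + 18
 = 1138/3
Net = 1138/3 - 322 = 172/3

57.333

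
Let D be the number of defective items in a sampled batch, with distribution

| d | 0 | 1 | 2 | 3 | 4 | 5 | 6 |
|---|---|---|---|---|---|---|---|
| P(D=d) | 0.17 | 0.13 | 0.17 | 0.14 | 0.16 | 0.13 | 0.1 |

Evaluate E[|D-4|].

E[|D-4|] = Σ |d-4|·P(D=d)
 = 4·0.17 + 3·0.13 + 2·0.17 + 1·0.14 + 0·0.16 + 1·0.13 + 2·0.1
 = 0.68 + 0.39 + 0.34 + 0.14 + 0 + 0.13 + 0.2
 = 1.88

1.88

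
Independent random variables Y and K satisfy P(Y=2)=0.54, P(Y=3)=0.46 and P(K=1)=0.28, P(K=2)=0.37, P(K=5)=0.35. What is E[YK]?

6.8142

E[YK] = Σ_y Σ_k yk · P(Y=y)P(K=k)
 = 2·0.1512 + 4·0.1998 + 10·0.189 + 3·0.1288 + 6·0.1702 + 15·0.161
 = 0.3024 + 0.7992 + 1.89 + 0.3864 + 1.0212 + 2.415
 = 6.8142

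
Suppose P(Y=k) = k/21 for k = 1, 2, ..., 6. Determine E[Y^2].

21

E[Y^2] = Σ y^2·P(Y=y)
 = 1·1/21 + 4·2/21 + 9·1/7 + 16·4/21 + 25·5/21 + 36·2/7
 = 1/21 + 8/21 + 9/7 + 64/21 + 125/21 + 72/7
 = 21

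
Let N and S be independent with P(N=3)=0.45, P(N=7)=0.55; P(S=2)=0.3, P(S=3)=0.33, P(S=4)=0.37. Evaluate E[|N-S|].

E[|N-S|] = Σ_n Σ_s |n-s| · P(N=n)P(S=s)
 = 1·0.135 + 0·0.1485 + 1·0.1665 + 5·0.165 + 4·0.1815 + 3·0.2035
 = 0.135 + 0 + 0.1665 + 0.825 + 0.726 + 0.6105
 = 2.463

2.463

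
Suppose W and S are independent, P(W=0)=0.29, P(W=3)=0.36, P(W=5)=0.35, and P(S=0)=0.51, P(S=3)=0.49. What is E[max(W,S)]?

E[max(W,S)] = Σ_w Σ_s max(w,s) · P(W=w)P(S=s)
 = 0·0.1479 + 3·0.1421 + 3·0.1836 + 3·0.1764 + 5·0.1785 + 5·0.1715
 = 0 + 0.4263 + 0.5508 + 0.5292 + 0.8925 + 0.8575
 = 3.2563

3.2563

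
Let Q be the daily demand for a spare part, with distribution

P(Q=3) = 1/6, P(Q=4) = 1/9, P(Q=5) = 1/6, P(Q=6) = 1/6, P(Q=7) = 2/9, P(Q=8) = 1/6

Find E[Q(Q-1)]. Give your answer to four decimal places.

29.3333

E[Q(Q-1)] = Σ q(q-1)·P(Q=q)
 = 6·1/6 + 12·1/9 + 20·1/6 + 30·1/6 + 42·2/9 + 56·1/6
 = 1 + 4/3 + 10/3 + 5 + 28/3 + 28/3
 = 88/3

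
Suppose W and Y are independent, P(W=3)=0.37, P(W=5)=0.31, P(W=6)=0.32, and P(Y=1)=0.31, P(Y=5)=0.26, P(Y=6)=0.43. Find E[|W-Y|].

E[|W-Y|] = Σ_w Σ_y |w-y| · P(W=w)P(Y=y)
 = 2·0.1147 + 2·0.0962 + 3·0.1591 + 4·0.0961 + 0·0.0806 + 1·0.1333 + 5·0.0992 + 1·0.0832 + 0·0.1376
 = 0.2294 + 0.1924 + 0.4773 + 0.3844 + 0 + 0.1333 + 0.496 + 0.0832 + 0
 = 1.996

1.996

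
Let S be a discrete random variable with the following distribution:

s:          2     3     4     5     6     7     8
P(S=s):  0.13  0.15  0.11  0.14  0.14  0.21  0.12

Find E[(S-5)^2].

3.94

E[(S-5)^2] = Σ (s-5)^2·P(S=s)
 = 9·0.13 + 4·0.15 + 1·0.11 + 0·0.14 + 1·0.14 + 4·0.21 + 9·0.12
 = 1.17 + 0.6 + 0.11 + 0 + 0.14 + 0.84 + 1.08
 = 3.94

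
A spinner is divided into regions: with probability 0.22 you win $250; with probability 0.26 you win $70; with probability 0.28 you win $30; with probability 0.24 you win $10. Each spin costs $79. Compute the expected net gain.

E[payout] = 250·0.22 + 70·0.26 + 30·0.28 + 10·0.24
 = 55 + 18.2 + 8.4 + 2.4
 = 84
Net = 84 - 79 = 5

5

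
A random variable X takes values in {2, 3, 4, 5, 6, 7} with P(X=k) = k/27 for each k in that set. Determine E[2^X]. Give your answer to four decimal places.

56.8889

E[2^X] = Σ 2^x·P(X=x)
 = 4·2/27 + 8·1/9 + 16·4/27 + 32·5/27 + 64·2/9 + 128·7/27
 = 8/27 + 8/9 + 64/27 + 160/27 + 128/9 + 896/27
 = 512/9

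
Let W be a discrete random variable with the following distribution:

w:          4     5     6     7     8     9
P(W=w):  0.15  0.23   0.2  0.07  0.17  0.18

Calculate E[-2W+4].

E[-2W+4] = Σ (-2w+4)·P(W=w)
 = (-4)·0.15 + (-6)·0.23 + (-8)·0.2 + (-10)·0.07 + (-12)·0.17 + (-14)·0.18
 = (-0.6) + (-1.38) + (-1.6) + (-0.7) + (-2.04) + (-2.52)
 = -8.84

-8.84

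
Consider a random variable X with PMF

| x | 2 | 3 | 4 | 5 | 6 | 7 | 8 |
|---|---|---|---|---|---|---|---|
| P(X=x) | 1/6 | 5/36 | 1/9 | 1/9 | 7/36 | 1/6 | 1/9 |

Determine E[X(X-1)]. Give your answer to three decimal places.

23.778

E[X(X-1)] = Σ x(x-1)·P(X=x)
 = 2·1/6 + 6·5/36 + 12·1/9 + 20·1/9 + 30·7/36 + 42·1/6 + 56·1/9
 = 1/3 + 5/6 + 4/3 + 20/9 + 35/6 + 7 + 56/9
 = 214/9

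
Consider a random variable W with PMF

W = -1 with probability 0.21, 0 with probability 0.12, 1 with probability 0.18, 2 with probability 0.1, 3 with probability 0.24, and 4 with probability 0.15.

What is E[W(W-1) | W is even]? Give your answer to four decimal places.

5.4054

P(W is even) = 0.12 + 0.1 + 0.15 = 0.37.
E[W(W-1) | W is even] = [0·0.12 + 2·0.1 + 12·0.15] / 0.37
 = 2 / 0.37
 = 200/37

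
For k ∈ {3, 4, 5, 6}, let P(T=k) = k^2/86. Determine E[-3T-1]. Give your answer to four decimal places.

E[-3T-1] = Σ (-3t-1)·P(T=t)
 = (-10)·9/86 + (-13)·8/43 + (-16)·25/86 + (-19)·18/43
 = (-45/43) + (-104/43) + (-200/43) + (-342/43)
 = -691/43

-16.0698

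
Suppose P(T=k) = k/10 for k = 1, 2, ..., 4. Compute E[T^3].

E[T^3] = Σ t^3·P(T=t)
 = 1·1/10 + 8·1/5 + 27·3/10 + 64·2/5
 = 1/10 + 8/5 + 81/10 + 128/5
 = 177/5

35.4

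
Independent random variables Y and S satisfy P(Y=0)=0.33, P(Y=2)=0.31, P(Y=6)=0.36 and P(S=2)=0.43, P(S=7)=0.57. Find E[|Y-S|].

3.3084

E[|Y-S|] = Σ_y Σ_s |y-s| · P(Y=y)P(S=s)
 = 2·0.1419 + 7·0.1881 + 0·0.1333 + 5·0.1767 + 4·0.1548 + 1·0.2052
 = 0.2838 + 1.3167 + 0 + 0.8835 + 0.6192 + 0.2052
 = 3.3084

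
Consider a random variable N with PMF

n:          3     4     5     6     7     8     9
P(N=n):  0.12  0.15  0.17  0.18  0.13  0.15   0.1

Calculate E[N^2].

E[N^2] = Σ n^2·P(N=n)
 = 9·0.12 + 16·0.15 + 25·0.17 + 36·0.18 + 49·0.13 + 64·0.15 + 81·0.1
 = 1.08 + 2.4 + 4.25 + 6.48 + 6.37 + 9.6 + 8.1
 = 38.28

38.28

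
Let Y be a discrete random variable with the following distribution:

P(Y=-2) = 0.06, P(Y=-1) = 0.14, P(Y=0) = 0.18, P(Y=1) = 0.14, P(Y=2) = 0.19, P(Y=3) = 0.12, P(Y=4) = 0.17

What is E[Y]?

1.3

E[Y] = Σ y·P(Y=y)
 = (-2)·0.06 + (-1)·0.14 + 0·0.18 + 1·0.14 + 2·0.19 + 3·0.12 + 4·0.17
 = (-0.12) + (-0.14) + 0 + 0.14 + 0.38 + 0.36 + 0.68
 = 1.3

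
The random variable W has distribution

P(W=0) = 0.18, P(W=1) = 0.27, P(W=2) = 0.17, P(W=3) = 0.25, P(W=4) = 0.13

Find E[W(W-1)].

E[W(W-1)] = Σ w(w-1)·P(W=w)
 = 0·0.18 + 0·0.27 + 2·0.17 + 6·0.25 + 12·0.13
 = 0 + 0 + 0.34 + 1.5 + 1.56
 = 3.4

3.4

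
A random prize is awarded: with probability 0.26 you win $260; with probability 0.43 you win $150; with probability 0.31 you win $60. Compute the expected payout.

E[payout] = 260·0.26 + 150·0.43 + 60·0.31
 = 67.6 + 64.5 + 18.6
 = 150.7

150.7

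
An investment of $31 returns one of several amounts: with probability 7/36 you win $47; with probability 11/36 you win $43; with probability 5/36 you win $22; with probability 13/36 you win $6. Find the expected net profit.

-3.5

E[payout] = 47·7/36 + 43·11/36 + 22·5/36 + 6·13/36
 = 329/36 + 473/36 + 55/18 + 13/6
 = 55/2
Net = 55/2 - 31 = -7/2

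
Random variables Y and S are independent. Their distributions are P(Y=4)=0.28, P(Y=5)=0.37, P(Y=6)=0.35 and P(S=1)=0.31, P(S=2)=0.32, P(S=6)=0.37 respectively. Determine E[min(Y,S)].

2.8259

E[min(Y,S)] = Σ_y Σ_s min(y,s) · P(Y=y)P(S=s)
 = 1·0.0868 + 2·0.0896 + 4·0.1036 + 1·0.1147 + 2·0.1184 + 5·0.1369 + 1·0.1085 + 2·0.112 + 6·0.1295
 = 0.0868 + 0.1792 + 0.4144 + 0.1147 + 0.2368 + 0.6845 + 0.1085 + 0.224 + 0.777
 = 2.8259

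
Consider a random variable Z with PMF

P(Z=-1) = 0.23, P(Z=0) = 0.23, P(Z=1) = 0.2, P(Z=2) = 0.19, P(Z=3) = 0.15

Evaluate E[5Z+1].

E[5Z+1] = Σ (5z+1)·P(Z=z)
 = (-4)·0.23 + 1·0.23 + 6·0.2 + 11·0.19 + 16·0.15
 = (-0.92) + 0.23 + 1.2 + 2.09 + 2.4
 = 5

5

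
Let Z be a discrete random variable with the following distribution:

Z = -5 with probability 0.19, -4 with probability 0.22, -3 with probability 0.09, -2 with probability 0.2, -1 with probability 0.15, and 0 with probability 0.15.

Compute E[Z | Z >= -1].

P(Z >= -1) = 0.15 + 0.15 = 0.3.
E[Z | Z >= -1] = [(-1)·0.15 + 0·0.15] / 0.3
 = -0.15 / 0.3
 = -1/2

-0.5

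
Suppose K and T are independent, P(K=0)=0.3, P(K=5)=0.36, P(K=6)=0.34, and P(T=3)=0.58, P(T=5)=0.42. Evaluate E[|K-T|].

2.304

E[|K-T|] = Σ_k Σ_t |k-t| · P(K=k)P(T=t)
 = 3·0.174 + 5·0.126 + 2·0.2088 + 0·0.1512 + 3·0.1972 + 1·0.1428
 = 0.522 + 0.63 + 0.4176 + 0 + 0.5916 + 0.1428
 = 2.304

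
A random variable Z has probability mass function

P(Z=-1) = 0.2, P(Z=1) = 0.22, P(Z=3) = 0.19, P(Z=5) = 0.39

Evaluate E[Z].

E[Z] = Σ z·P(Z=z)
 = (-1)·0.2 + 1·0.22 + 3·0.19 + 5·0.39
 = (-0.2) + 0.22 + 0.57 + 1.95
 = 2.54

2.54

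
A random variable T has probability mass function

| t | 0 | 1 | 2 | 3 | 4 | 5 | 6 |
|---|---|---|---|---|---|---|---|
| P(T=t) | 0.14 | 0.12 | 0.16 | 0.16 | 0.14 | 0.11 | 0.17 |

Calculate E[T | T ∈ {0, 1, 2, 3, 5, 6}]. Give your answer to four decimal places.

P(T ∈ {0, 1, 2, 3, 5, 6}) = 0.14 + 0.12 + 0.16 + 0.16 + 0.11 + 0.17 = 0.86.
E[T | T ∈ {0, 1, 2, 3, 5, 6}] = [0·0.14 + 1·0.12 + 2·0.16 + 3·0.16 + 5·0.11 + 6·0.17] / 0.86
 = 2.49 / 0.86
 = 249/86

2.8953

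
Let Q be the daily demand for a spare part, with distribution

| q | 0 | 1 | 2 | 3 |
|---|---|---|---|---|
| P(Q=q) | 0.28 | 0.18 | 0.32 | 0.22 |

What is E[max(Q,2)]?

E[max(Q,2)] = Σ max(q,2)·P(Q=q)
 = 2·0.28 + 2·0.18 + 2·0.32 + 3·0.22
 = 0.56 + 0.36 + 0.64 + 0.66
 = 2.22

2.22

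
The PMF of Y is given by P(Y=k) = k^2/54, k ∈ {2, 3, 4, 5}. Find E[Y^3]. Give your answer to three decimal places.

E[Y^3] = Σ y^3·P(Y=y)
 = 8·2/27 + 27·1/6 + 64·8/27 + 125·25/54
 = 16/27 + 9/2 + 512/27 + 3125/54
 = 2212/27

81.926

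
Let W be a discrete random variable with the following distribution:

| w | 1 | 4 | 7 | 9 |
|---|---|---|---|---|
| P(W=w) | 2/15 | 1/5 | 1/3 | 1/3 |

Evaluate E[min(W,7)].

5.6

E[min(W,7)] = Σ min(w,7)·P(W=w)
 = 1·2/15 + 4·1/5 + 7·1/3 + 7·1/3
 = 2/15 + 4/5 + 7/3 + 7/3
 = 28/5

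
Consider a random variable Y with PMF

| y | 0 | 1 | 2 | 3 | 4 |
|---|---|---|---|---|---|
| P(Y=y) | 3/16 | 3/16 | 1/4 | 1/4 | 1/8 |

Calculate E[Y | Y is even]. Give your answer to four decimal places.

P(Y is even) = 3/16 + 1/4 + 1/8 = 9/16.
E[Y | Y is even] = [0·3/16 + 2·1/4 + 4·1/8] / (9/16)
 = 1 / (9/16)
 = 16/9

1.7778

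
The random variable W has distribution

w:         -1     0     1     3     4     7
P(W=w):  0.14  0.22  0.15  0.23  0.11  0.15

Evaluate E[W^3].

E[W^3] = Σ w^3·P(W=w)
 = (-1)·0.14 + 0·0.22 + 1·0.15 + 27·0.23 + 64·0.11 + 343·0.15
 = (-0.14) + 0 + 0.15 + 6.21 + 7.04 + 51.45
 = 64.71

64.71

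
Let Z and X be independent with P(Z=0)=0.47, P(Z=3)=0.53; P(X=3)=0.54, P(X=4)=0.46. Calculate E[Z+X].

E[Z+X] = Σ_z Σ_x (z+x) · P(Z=z)P(X=x)
 = 3·0.2538 + 4·0.2162 + 6·0.2862 + 7·0.2438
 = 0.7614 + 0.8648 + 1.7172 + 1.7066
 = 5.05

5.05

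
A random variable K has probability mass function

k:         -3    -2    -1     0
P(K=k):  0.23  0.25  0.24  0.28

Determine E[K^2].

E[K^2] = Σ k^2·P(K=k)
 = 9·0.23 + 4·0.25 + 1·0.24 + 0·0.28
 = 2.07 + 1 + 0.24 + 0
 = 3.31

3.31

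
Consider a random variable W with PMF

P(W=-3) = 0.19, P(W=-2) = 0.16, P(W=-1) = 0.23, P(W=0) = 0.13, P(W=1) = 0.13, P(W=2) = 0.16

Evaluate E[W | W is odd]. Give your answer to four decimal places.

-1.2182

P(W is odd) = 0.19 + 0.23 + 0.13 = 0.55.
E[W | W is odd] = [(-3)·0.19 + (-1)·0.23 + 1·0.13] / 0.55
 = -0.67 / 0.55
 = -67/55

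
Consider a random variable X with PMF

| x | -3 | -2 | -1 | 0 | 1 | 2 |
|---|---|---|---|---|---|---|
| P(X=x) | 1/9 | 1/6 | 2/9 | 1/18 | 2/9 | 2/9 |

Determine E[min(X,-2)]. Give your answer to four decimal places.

-2.1111

E[min(X,-2)] = Σ min(x,-2)·P(X=x)
 = (-3)·1/9 + (-2)·1/6 + (-2)·2/9 + (-2)·1/18 + (-2)·2/9 + (-2)·2/9
 = (-1/3) + (-1/3) + (-4/9) + (-1/9) + (-4/9) + (-4/9)
 = -19/9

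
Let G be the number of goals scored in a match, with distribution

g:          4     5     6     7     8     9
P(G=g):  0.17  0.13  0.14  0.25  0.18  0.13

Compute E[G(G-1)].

38.78

E[G(G-1)] = Σ g(g-1)·P(G=g)
 = 12·0.17 + 20·0.13 + 30·0.14 + 42·0.25 + 56·0.18 + 72·0.13
 = 2.04 + 2.6 + 4.2 + 10.5 + 10.08 + 9.36
 = 38.78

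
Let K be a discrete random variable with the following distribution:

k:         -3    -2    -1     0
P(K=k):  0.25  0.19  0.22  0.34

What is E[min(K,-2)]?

-2.25

E[min(K,-2)] = Σ min(k,-2)·P(K=k)
 = (-3)·0.25 + (-2)·0.19 + (-2)·0.22 + (-2)·0.34
 = (-0.75) + (-0.38) + (-0.44) + (-0.68)
 = -2.25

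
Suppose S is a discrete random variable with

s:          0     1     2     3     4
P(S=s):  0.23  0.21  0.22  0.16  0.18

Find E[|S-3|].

1.51

E[|S-3|] = Σ |s-3|·P(S=s)
 = 3·0.23 + 2·0.21 + 1·0.22 + 0·0.16 + 1·0.18
 = 0.69 + 0.42 + 0.22 + 0 + 0.18
 = 1.51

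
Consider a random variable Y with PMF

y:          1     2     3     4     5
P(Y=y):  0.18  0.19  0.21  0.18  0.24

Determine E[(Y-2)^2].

3.27

E[(Y-2)^2] = Σ (y-2)^2·P(Y=y)
 = 1·0.18 + 0·0.19 + 1·0.21 + 4·0.18 + 9·0.24
 = 0.18 + 0 + 0.21 + 0.72 + 2.16
 = 3.27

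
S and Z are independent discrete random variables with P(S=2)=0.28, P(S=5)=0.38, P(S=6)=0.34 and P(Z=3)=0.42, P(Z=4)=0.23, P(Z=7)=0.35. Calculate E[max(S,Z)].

5.6214

E[max(S,Z)] = Σ_s Σ_z max(s,z) · P(S=s)P(Z=z)
 = 3·0.1176 + 4·0.0644 + 7·0.098 + 5·0.1596 + 5·0.0874 + 7·0.133 + 6·0.1428 + 6·0.0782 + 7·0.119
 = 0.3528 + 0.2576 + 0.686 + 0.798 + 0.437 + 0.931 + 0.8568 + 0.4692 + 0.833
 = 5.6214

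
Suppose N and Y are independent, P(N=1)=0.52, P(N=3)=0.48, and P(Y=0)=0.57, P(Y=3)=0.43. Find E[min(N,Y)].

E[min(N,Y)] = Σ_n Σ_y min(n,y) · P(N=n)P(Y=y)
 = 0·0.2964 + 1·0.2236 + 0·0.2736 + 3·0.2064
 = 0 + 0.2236 + 0 + 0.6192
 = 0.8428

0.8428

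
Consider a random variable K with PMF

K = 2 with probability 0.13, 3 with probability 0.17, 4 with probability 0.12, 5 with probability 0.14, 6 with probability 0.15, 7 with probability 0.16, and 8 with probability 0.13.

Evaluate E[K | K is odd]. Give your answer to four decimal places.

P(K is odd) = 0.17 + 0.14 + 0.16 = 0.47.
E[K | K is odd] = [3·0.17 + 5·0.14 + 7·0.16] / 0.47
 = 2.33 / 0.47
 = 233/47

4.9574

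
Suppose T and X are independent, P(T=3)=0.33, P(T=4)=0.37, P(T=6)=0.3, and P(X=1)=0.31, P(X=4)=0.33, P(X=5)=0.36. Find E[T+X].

7.7

E[T+X] = Σ_t Σ_x (t+x) · P(T=t)P(X=x)
 = 4·0.1023 + 7·0.1089 + 8·0.1188 + 5·0.1147 + 8·0.1221 + 9·0.1332 + 7·0.093 + 10·0.099 + 11·0.108
 = 0.4092 + 0.7623 + 0.9504 + 0.5735 + 0.9768 + 1.1988 + 0.651 + 0.99 + 1.188
 = 7.7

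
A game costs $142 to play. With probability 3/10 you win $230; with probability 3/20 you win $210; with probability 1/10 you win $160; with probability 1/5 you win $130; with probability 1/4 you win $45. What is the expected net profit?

E[payout] = 230·3/10 + 210·3/20 + 160·1/10 + 130·1/5 + 45·1/4
 = 69 + 63/2 + 16 + 26 + 45/4
 = 615/4
Net = 615/4 - 142 = 47/4

11.75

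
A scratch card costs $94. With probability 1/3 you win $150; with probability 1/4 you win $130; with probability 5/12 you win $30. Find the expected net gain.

1

E[payout] = 150·1/3 + 130·1/4 + 30·5/12
 = 50 + 65/2 + 25/2
 = 95
Net = 95 - 94 = 1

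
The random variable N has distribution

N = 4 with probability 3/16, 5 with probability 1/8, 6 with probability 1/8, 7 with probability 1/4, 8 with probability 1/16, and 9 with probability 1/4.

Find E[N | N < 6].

P(N < 6) = 3/16 + 1/8 = 5/16.
E[N | N < 6] = [4·3/16 + 5·1/8] / (5/16)
 = 11/8 / (5/16)
 = 22/5

4.4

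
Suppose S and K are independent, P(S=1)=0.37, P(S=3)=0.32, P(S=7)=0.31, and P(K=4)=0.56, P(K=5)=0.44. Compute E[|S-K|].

E[|S-K|] = Σ_s Σ_k |s-k| · P(S=s)P(K=k)
 = 3·0.2072 + 4·0.1628 + 1·0.1792 + 2·0.1408 + 3·0.1736 + 2·0.1364
 = 0.6216 + 0.6512 + 0.1792 + 0.2816 + 0.5208 + 0.2728
 = 2.5272

2.5272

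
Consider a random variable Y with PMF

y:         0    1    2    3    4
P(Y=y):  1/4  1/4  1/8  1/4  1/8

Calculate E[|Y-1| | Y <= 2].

0.6

P(Y <= 2) = 1/4 + 1/4 + 1/8 = 5/8.
E[|Y-1| | Y <= 2] = [1·1/4 + 0·1/4 + 1·1/8] / (5/8)
 = 3/8 / (5/8)
 = 3/5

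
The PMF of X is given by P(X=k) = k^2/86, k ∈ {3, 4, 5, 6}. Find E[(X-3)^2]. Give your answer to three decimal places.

E[(X-3)^2] = Σ (x-3)^2·P(X=x)
 = 0·9/86 + 1·8/43 + 4·25/86 + 9·18/43
 = 0 + 8/43 + 50/43 + 162/43
 = 220/43

5.116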